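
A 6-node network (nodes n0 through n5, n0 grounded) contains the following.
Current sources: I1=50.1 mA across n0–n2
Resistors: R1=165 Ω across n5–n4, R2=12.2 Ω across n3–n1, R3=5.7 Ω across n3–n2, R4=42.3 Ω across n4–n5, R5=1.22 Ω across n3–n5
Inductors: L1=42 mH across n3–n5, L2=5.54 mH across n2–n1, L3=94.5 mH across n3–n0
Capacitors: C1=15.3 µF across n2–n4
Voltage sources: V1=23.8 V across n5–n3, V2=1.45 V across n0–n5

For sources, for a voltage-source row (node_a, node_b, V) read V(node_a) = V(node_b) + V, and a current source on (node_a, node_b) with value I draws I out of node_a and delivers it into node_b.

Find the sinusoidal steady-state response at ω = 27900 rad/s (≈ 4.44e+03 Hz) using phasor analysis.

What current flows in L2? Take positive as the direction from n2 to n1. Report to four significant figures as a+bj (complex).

Apply KCL at each of the 5 non-ground nodes and solve the resulting linear system.
Node n1: branches {R2, L2} → V_1 = -25.20-0.2852j
Node n2: branches {I1, R3, L2, C1} → V_2 = -21.59+0.3161j
Node n3: branches {L1, R2, R3, L3, R5, V1} → V_3 = -25.25+0.000j
Node n4: branches {R1, R4, C1} → V_4 = -21.51-1.080j
Node n5: branches {R1, L1, R4, R5, V1, V2} → V_5 = -1.450+0.000j
Source currents: i(V1)=-20.15-0.002190j, i(V2)=-0.05010+0.009577j

0.003890-0.02337j A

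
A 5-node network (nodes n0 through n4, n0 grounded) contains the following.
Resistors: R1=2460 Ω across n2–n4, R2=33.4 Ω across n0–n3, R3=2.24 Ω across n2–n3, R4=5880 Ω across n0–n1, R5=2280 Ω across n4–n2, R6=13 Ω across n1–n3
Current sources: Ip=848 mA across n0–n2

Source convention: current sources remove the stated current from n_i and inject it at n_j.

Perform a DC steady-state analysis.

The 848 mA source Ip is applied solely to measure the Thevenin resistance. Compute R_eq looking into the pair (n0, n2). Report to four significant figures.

R_eq = 35.45 Ω

MNA unknowns: 4 node voltages V₁..V_4
R1: Y=0.0004065 on G[2,4]
R2: Y=0.02994 on G[0,3]
R3: Y=0.4464 on G[2,3]
R4: Y=0.0001701 on G[0,1]
R5: Y=0.0004386 on G[4,2]
R6: Y=0.07692 on G[1,3]
Ip: z[0]−=0.848, z[2]+=0.848
solve → V1=28.10, V2=30.06, V3=28.16, V4=30.06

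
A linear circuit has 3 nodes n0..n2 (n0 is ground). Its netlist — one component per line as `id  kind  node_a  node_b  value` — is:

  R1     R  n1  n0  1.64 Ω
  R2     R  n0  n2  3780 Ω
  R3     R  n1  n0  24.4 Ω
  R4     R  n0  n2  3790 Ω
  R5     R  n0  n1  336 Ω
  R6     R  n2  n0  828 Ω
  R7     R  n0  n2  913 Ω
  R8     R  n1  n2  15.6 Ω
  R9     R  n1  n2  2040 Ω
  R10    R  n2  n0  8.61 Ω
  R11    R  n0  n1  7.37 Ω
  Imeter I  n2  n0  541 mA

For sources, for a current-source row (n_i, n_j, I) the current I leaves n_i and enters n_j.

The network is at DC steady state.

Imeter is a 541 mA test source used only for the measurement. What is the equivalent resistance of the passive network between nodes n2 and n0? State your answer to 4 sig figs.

R_eq = 5.597 Ω

MNA unknowns: 2 node voltages V₁..V_2
R1: Y=0.6098 on G[1,0]
R2: Y=0.0002646 on G[0,2]
R3: Y=0.04098 on G[1,0]
R4: Y=0.0002639 on G[0,2]
R5: Y=0.002976 on G[0,1]
R6: Y=0.001208 on G[2,0]
R7: Y=0.001095 on G[0,2]
R8: Y=0.06410 on G[1,2]
R9: Y=0.0004902 on G[1,2]
R10: Y=0.1161 on G[2,0]
R11: Y=0.1357 on G[0,1]
Imeter: z[2]−=0.541, z[0]+=0.541
solve → V1=-0.2290, V2=-3.028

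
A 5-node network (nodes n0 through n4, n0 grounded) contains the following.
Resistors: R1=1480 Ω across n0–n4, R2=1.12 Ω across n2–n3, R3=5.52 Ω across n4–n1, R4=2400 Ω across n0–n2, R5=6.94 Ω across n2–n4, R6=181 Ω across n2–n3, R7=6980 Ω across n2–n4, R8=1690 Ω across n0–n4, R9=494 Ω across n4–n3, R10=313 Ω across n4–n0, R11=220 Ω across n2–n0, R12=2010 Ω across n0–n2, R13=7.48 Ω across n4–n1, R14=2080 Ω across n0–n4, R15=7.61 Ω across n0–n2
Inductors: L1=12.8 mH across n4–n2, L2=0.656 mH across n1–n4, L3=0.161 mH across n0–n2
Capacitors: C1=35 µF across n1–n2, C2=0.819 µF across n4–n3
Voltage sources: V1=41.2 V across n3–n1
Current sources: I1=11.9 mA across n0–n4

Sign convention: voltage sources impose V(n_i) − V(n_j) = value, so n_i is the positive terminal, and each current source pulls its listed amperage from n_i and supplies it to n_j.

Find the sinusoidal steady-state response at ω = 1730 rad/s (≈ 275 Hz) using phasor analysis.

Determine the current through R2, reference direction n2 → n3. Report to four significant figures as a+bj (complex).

-4.620-0.1050j A

Element admittances at ω=1730 rad/s:
  Y(R1) = 0.0006757+0.000j S between n0,n4
  Y(R2) = 0.8929+0.000j S between n2,n3
  Y(L1) = 0.000-0.04516j S between n4,n2
  Y(R3) = 0.1812+0.000j S between n4,n1
  Y(C1) = 0.000+0.06055j S between n1,n2
  Y(R4) = 0.0004167+0.000j S between n0,n2
  Y(R5) = 0.1441+0.000j S between n2,n4
  Y(R6) = 0.005525+0.000j S between n2,n3
  Y(R7) = 0.0001433+0.000j S between n2,n4
  Y(R8) = 0.0005917+0.000j S between n0,n4
  Y(L2) = 0.000-0.8812j S between n1,n4
  Y(R9) = 0.002024+0.000j S between n4,n3
  Y(R10) = 0.003195+0.000j S between n4,n0
  Y(R11) = 0.004545+0.000j S between n2,n0
  Y(C2) = 0.000+0.001417j S between n4,n3
  Y(R12) = 0.0004975+0.000j S between n0,n2
  Y(L3) = 0.000-3.590j S between n0,n2
  Y(R13) = 0.1337+0.000j S between n4,n1
  Y(R14) = 0.0004808+0.000j S between n0,n4
  Y(R15) = 0.1314+0.000j S between n0,n2
  V1: constraint V(n3)−V(n1) = 41.2
  I1: injects 0.0119 A into n4 (from n0)
Assemble and solve the 5×5 MNA system:
  V(n1)=-36.02+0.1650j  V(n2)=0.007575+0.04746j  V(n3)=5.181+0.1650j  V(n4)=-32.28+4.187j
  i(V1)=-4.730-0.1506j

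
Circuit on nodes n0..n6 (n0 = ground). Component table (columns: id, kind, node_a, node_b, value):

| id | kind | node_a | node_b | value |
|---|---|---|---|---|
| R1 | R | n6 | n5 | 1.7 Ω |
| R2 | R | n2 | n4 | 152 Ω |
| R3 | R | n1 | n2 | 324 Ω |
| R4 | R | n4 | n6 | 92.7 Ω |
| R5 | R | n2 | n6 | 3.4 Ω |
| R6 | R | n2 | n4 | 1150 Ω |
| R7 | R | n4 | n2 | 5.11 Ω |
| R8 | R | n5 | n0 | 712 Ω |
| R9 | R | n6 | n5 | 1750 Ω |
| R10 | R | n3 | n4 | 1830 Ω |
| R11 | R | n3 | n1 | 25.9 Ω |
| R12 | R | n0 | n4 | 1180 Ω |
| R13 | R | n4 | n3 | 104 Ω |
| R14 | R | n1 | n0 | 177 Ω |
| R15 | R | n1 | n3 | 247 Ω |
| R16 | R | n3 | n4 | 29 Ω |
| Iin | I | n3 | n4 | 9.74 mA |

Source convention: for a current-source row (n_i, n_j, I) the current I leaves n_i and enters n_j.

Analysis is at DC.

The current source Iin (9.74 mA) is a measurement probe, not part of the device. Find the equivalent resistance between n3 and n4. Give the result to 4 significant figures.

Apply KCL at each of the 6 non-ground nodes and solve the resulting linear system.
Node n1: branches {R3, R11, R14, R15} → V_1 = -0.05059
Node n2: branches {R2, R3, R5, R6, R7} → V_2 = 0.1261
Node n3: branches {R10, R11, R13, R15, R16, Iin} → V_3 = -0.07007
Node n4: branches {R2, R4, R6, R7, R10, R12, R13, R16, Iin} → V_4 = 0.1295
Node n5: branches {R1, R8, R9} → V_5 = 0.1254
Node n6: branches {R1, R4, R5, R9} → V_6 = 0.1257

R_eq = 20.49 Ω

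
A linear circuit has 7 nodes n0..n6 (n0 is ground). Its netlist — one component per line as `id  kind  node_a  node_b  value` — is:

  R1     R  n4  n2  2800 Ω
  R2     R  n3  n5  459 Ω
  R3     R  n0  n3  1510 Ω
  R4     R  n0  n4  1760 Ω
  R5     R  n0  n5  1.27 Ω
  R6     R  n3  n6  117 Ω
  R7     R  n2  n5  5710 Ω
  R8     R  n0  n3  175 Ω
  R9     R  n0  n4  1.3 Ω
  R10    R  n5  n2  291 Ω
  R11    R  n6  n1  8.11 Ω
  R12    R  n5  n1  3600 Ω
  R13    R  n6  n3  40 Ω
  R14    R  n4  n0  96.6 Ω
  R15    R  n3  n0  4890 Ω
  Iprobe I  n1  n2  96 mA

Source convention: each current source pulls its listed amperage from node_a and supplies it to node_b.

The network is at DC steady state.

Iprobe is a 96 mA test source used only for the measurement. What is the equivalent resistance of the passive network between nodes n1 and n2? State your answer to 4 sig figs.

MNA unknowns: 6 node voltages V₁..V_6
R1: Y=0.0003571 on G[4,2]
R2: Y=0.002179 on G[3,5]
R3: Y=0.0006623 on G[0,3]
R4: Y=0.0005682 on G[0,4]
R5: Y=0.7874 on G[0,5]
R6: Y=0.008547 on G[3,6]
R7: Y=0.0001751 on G[2,5]
R8: Y=0.005714 on G[0,3]
R9: Y=0.7692 on G[0,4]
R10: Y=0.003436 on G[5,2]
R11: Y=0.1233 on G[6,1]
R12: Y=0.0002778 on G[5,1]
R13: Y=0.02500 on G[6,3]
R14: Y=0.01035 on G[4,0]
R15: Y=0.0002045 on G[3,0]
Iprobe: z[1]−=0.096, z[2]+=0.096
solve → V1=-13.99, V2=24.26, V3=-10.49, V4=0.01110, V5=0.07671, V6=-13.24

R_eq = 398.4 Ω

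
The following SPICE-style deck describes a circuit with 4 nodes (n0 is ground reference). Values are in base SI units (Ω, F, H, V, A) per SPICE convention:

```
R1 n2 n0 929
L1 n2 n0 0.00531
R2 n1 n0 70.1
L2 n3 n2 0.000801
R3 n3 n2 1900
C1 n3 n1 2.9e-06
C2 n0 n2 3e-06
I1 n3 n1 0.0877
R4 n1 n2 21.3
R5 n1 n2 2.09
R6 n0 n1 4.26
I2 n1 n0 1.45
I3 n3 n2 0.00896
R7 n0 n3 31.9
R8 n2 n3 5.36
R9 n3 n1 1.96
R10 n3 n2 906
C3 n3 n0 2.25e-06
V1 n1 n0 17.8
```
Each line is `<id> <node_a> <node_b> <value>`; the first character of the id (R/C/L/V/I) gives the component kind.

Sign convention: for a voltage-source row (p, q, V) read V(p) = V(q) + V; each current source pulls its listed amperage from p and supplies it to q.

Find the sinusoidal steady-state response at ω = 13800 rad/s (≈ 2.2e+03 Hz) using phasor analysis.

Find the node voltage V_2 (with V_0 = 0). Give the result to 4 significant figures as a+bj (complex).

17.46-0.8393j V

Element admittances at ω=13800 rad/s:
  Y(R1) = 0.001076+0.000j S between n2,n0
  Y(L1) = 0.000-0.01365j S between n2,n0
  Y(R2) = 0.01427+0.000j S between n1,n0
  Y(L2) = 0.000-0.09047j S between n3,n2
  Y(R3) = 0.0005263+0.000j S between n3,n2
  Y(C1) = 0.000+0.04002j S between n3,n1
  Y(C2) = 0.000+0.04140j S between n0,n2
  I1: injects 0.0877 A into n1 (from n3)
  Y(R4) = 0.04695+0.000j S between n1,n2
  Y(R5) = 0.4785+0.000j S between n1,n2
  Y(R6) = 0.2347+0.000j S between n0,n1
  I2: injects 1.45 A into n0 (from n1)
  I3: injects 0.00896 A into n2 (from n3)
  Y(R7) = 0.03135+0.000j S between n0,n3
  Y(R8) = 0.1866+0.000j S between n2,n3
  Y(R9) = 0.5102+0.000j S between n3,n1
  Y(R10) = 0.001104+0.000j S between n3,n2
  Y(C3) = 0.000+0.03105j S between n3,n0
  V1: constraint V(n1)−V(n0) = 17.8
Assemble and solve the 4×4 MNA system:
  V(n1)=17.80+0.000j  V(n2)=17.46-0.8393j  V(n3)=16.74-0.9597j
  i(V1)=-6.479-0.9732j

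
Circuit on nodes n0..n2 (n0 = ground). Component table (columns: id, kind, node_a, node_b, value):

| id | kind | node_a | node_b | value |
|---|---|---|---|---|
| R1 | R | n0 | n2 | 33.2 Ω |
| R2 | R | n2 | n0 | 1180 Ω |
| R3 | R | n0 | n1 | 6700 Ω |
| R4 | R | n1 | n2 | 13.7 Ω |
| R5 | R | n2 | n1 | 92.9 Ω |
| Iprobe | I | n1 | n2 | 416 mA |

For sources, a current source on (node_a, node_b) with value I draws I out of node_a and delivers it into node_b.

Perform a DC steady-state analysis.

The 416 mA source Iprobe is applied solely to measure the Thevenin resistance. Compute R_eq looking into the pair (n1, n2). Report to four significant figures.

R_eq = 11.92 Ω

MNA unknowns: 2 node voltages V₁..V_2
R1: Y=0.03012 on G[0,2]
R2: Y=0.0008475 on G[2,0]
R3: Y=0.0001493 on G[0,1]
R4: Y=0.07299 on G[1,2]
R5: Y=0.01076 on G[2,1]
Iprobe: z[1]−=0.416, z[2]+=0.416
solve → V1=-4.934, V2=0.02378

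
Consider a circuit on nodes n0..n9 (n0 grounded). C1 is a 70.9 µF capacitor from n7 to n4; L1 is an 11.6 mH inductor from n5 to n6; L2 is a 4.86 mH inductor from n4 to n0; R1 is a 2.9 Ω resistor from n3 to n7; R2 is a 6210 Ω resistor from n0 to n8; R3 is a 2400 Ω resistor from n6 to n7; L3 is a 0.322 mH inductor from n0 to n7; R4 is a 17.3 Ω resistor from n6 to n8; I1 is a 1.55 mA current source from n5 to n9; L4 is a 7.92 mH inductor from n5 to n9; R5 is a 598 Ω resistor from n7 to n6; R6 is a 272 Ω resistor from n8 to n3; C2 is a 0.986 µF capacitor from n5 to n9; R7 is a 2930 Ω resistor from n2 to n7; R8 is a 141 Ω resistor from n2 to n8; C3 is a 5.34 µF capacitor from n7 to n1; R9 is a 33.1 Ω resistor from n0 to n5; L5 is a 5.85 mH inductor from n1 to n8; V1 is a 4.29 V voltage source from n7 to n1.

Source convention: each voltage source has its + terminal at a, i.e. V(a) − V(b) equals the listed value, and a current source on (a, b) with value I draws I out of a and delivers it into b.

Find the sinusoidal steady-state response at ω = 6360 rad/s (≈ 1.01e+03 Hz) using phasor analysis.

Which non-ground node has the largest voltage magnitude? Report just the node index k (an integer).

Apply KCL at each of the 9 non-ground nodes and solve the resulting linear system.
Node n1: branches {C3, L5, V1} → V_1 = -4.229+0.01708j
Node n2: branches {R7, R8} → V_2 = -2.732+0.9452j
Node n3: branches {R1, R6} → V_3 = 0.03011+0.02734j
Node n4: branches {C1, L2} → V_4 = 0.06571+0.01840j
Node n5: branches {L1, I1, L4, C2, R9} → V_5 = -0.2805+1.051j
Node n6: branches {L1, R3, R4, R5} → V_6 = -2.623+0.4258j
Node n7: branches {C1, R1, R3, L3, R5, R7, C3, V1} → V_7 = 0.06100+0.01708j
Node n8: branches {R2, R4, R6, R8, L5} → V_8 = -2.867+0.9898j
Node n9: branches {I1, L4, C2} → V_9 = -0.2805+1.165j
Source currents: i(V1)=-0.02614-0.1091j

1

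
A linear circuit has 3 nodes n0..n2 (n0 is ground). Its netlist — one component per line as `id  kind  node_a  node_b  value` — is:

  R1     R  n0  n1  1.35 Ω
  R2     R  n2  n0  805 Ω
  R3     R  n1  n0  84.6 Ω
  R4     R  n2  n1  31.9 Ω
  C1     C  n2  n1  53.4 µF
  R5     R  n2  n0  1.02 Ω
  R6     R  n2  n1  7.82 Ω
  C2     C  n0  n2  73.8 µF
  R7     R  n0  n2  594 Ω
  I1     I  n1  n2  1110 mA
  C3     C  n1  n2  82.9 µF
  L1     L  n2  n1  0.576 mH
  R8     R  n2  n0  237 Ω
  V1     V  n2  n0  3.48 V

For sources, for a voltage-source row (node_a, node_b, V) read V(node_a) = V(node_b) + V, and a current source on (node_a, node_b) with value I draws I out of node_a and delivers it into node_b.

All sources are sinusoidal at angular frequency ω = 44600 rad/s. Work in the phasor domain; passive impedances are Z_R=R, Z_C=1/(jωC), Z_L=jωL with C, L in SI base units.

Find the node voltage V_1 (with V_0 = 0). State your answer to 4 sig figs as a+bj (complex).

3.389+0.6036j V

Apply KCL at each of the 2 non-ground nodes and solve the resulting linear system.
Node n1: branches {R1, R3, R4, C1, R6, I1, C3, L1} → V_1 = 3.389+0.6036j
Node n2: branches {R2, R4, C1, R5, R6, C2, R7, I1, C3, L1, R8, V1} → V_2 = 3.480+0.000j
Source currents: i(V1)=-5.987-11.91j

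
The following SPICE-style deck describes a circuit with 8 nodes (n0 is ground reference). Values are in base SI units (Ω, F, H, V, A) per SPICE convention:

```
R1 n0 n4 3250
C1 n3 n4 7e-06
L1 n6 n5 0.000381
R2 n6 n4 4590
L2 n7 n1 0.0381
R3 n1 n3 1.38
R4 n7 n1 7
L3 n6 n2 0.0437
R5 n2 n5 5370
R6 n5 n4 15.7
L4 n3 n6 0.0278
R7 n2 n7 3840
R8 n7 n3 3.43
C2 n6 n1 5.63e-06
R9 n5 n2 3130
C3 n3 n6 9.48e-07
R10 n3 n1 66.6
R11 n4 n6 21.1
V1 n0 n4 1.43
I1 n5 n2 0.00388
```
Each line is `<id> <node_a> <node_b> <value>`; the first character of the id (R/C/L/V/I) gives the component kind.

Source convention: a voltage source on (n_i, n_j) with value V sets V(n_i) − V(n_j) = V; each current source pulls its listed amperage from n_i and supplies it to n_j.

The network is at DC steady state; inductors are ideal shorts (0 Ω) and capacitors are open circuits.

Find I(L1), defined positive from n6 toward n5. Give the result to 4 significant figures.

0.003880 A

MNA unknowns: 7 node voltages V₁..V_7 plus 5 source currents (L1, L2, L3, L4, V1)
R1: Y=0.0003077 on G[0,4]
C1: Y=0.000 on G[3,4]
L1: row V6−V5=0, i_L1 at 6,5
R2: Y=0.0002179 on G[6,4]
L2: row V7−V1=0, i_L2 at 7,1
R3: Y=0.7246 on G[1,3]
R4: Y=0.1429 on G[7,1]
L3: row V6−V2=0, i_L3 at 6,2
R5: Y=0.0001862 on G[2,5]
R6: Y=0.06369 on G[5,4]
L4: row V3−V6=0, i_L4 at 3,6
R7: Y=0.0002604 on G[2,7]
R8: Y=0.2915 on G[7,3]
C2: Y=0.000 on G[6,1]
R9: Y=0.0003195 on G[5,2]
C3: Y=0.000 on G[3,6]
R10: Y=0.01502 on G[3,1]
R11: Y=0.04739 on G[4,6]
V1: row V0−V4=1.43, i_V1 at 0,4
I1: z[5]−=0.00388, z[2]+=0.00388
solve → V1=-1.430, V2=-1.430, V3=-1.430, V4=-1.430, V5=-1.430, V6=-1.430, V7=-1.430
aux → i_L1=0.003880, i_L2=0.000, i_L3=-0.003880, i_L4=0.000, i_V1=-0.0004400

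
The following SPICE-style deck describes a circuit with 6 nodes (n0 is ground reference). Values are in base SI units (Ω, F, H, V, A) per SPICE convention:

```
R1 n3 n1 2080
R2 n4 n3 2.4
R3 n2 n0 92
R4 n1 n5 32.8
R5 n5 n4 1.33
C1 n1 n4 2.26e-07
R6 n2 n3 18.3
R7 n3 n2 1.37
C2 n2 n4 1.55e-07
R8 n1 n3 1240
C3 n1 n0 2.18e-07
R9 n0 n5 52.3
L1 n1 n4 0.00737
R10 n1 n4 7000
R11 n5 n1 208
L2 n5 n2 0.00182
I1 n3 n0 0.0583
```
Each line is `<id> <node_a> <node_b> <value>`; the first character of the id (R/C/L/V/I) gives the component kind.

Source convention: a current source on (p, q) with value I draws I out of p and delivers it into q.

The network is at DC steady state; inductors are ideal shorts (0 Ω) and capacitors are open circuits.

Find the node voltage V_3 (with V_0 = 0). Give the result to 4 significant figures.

MNA unknowns: 5 node voltages V₁..V_5 plus 2 source currents (L1, L2)
R1: Y=0.0004808 on G[3,1]
R2: Y=0.4167 on G[4,3]
R3: Y=0.01087 on G[2,0]
R4: Y=0.03049 on G[1,5]
R5: Y=0.7519 on G[5,4]
C1: Y=0.000 on G[1,4]
R6: Y=0.05464 on G[2,3]
R7: Y=0.7299 on G[3,2]
C2: Y=0.000 on G[2,4]
R8: Y=0.0008065 on G[1,3]
C3: Y=0.000 on G[1,0]
R9: Y=0.01912 on G[0,5]
L1: row V1−V4=0, i_L1 at 1,4
R10: Y=0.0001429 on G[1,4]
R11: Y=0.004808 on G[5,1]
L2: row V5−V2=0, i_L2 at 5,2
I1: z[3]−=0.0583, z[0]+=0.0583
solve → V1=-1.963, V2=-1.944, V3=-1.999, V4=-1.963, V5=-1.944
aux → i_L1=0.0006284, i_L2=0.02212

-1.999 V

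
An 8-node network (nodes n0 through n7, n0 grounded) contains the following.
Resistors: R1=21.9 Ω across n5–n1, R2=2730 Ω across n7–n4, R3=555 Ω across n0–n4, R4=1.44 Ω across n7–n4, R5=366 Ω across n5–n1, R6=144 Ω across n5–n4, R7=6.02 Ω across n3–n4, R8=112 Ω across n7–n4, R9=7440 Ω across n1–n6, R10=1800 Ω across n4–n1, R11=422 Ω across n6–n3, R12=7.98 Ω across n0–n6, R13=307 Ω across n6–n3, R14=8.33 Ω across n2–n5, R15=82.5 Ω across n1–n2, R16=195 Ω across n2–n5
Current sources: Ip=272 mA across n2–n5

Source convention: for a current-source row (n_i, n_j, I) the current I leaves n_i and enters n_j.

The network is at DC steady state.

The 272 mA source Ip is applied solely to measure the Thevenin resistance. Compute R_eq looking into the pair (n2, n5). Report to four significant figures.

MNA unknowns: 7 node voltages V₁..V_7
R1: Y=0.04566 on G[5,1]
R2: Y=0.0003663 on G[7,4]
R3: Y=0.001802 on G[0,4]
R4: Y=0.6944 on G[7,4]
R5: Y=0.002732 on G[5,1]
R6: Y=0.006944 on G[5,4]
R7: Y=0.1661 on G[3,4]
R8: Y=0.008929 on G[7,4]
R9: Y=0.0001344 on G[1,6]
R10: Y=0.0005556 on G[4,1]
R11: Y=0.002370 on G[6,3]
R12: Y=0.1253 on G[0,6]
R13: Y=0.003257 on G[6,3]
R14: Y=0.1200 on G[2,5]
R15: Y=0.01212 on G[1,2]
R16: Y=0.005128 on G[2,5]
Ip: z[2]−=0.272, z[5]+=0.272
solve → V1=-0.3572, V2=-1.974, V3=0.006337, V4=0.006554, V5=0.04256, V6=-9.424e-05, V7=0.006554

R_eq = 7.413 Ω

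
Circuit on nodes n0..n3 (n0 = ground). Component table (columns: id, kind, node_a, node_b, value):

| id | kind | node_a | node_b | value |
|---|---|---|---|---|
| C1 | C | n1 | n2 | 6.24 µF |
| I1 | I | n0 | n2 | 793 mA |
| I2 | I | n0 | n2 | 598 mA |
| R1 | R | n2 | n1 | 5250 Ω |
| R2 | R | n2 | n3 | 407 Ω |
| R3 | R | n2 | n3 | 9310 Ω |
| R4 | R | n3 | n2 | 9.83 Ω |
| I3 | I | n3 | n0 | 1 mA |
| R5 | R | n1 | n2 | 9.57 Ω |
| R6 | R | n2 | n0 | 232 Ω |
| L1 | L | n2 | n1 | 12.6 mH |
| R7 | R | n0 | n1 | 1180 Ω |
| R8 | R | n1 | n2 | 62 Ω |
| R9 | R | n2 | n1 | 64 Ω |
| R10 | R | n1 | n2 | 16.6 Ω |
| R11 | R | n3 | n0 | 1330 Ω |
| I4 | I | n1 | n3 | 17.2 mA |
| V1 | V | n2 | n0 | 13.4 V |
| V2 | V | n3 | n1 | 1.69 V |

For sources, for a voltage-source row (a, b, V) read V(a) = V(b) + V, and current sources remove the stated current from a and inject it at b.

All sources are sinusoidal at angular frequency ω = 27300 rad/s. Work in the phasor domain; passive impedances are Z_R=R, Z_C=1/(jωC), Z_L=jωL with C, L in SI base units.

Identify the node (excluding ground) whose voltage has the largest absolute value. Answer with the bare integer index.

3

Element admittances at ω=27300 rad/s:
  Y(C1) = 0.000+0.1704j S between n1,n2
  I1: injects 0.793 A into n2 (from n0)
  I2: injects 0.598 A into n2 (from n0)
  Y(R1) = 0.0001905+0.000j S between n2,n1
  Y(R2) = 0.002457+0.000j S between n2,n3
  Y(R3) = 0.0001074+0.000j S between n2,n3
  Y(R4) = 0.1017+0.000j S between n3,n2
  I3: injects 0.001 A into n0 (from n3)
  Y(R5) = 0.1045+0.000j S between n1,n2
  Y(R6) = 0.004310+0.000j S between n2,n0
  Y(L1) = 0.000-0.002907j S between n2,n1
  Y(R7) = 0.0008475+0.000j S between n0,n1
  Y(R8) = 0.01613+0.000j S between n1,n2
  Y(R9) = 0.01562+0.000j S between n2,n1
  Y(R10) = 0.06024+0.000j S between n1,n2
  Y(R11) = 0.0007519+0.000j S between n3,n0
  I4: injects 0.0172 A into n3 (from n1)
  V1: constraint V(n2)−V(n0) = 13.4
  V2: constraint V(n3)−V(n1) = 1.69
Assemble and solve the 5×5 MNA system:
  V(n1)=12.89+0.2800j  V(n2)=13.40+0.000j  V(n3)=14.58+0.2800j
  i(V1)=1.310-0.0004478j  i(V2)=-0.1183-0.02941j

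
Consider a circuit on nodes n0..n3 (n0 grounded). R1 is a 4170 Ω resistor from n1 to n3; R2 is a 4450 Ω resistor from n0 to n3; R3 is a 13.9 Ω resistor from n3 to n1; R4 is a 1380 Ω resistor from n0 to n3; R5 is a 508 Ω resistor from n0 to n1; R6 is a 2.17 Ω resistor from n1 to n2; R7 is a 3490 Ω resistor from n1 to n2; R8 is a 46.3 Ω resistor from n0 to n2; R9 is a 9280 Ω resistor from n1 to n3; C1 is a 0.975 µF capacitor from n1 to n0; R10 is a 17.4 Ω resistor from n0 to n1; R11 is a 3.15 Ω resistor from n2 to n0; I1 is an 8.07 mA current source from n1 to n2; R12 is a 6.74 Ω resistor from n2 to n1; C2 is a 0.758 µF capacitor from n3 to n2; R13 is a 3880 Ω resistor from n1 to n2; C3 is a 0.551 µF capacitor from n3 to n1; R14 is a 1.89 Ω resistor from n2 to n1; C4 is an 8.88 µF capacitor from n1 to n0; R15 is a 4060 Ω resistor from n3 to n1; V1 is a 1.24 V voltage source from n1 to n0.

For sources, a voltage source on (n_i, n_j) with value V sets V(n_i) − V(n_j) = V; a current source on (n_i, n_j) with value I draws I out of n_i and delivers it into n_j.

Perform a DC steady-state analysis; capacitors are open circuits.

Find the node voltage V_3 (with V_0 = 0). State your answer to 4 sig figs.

Apply KCL at each of the 3 non-ground nodes and solve the resulting linear system.
Node n1: branches {R1, R3, R5, R6, R7, R9, C1, R10, I1, R12, R13, C3, R14, C4, R15, V1} → V_1 = 1.240
Node n2: branches {R6, R7, R8, R11, I1, R12, C2, R13, R14} → V_2 = 0.9610
Node n3: branches {R1, R2, R3, R4, R9, C2, C3, R15} → V_3 = 1.224
Source currents: i(V1)=-0.4007

1.224 V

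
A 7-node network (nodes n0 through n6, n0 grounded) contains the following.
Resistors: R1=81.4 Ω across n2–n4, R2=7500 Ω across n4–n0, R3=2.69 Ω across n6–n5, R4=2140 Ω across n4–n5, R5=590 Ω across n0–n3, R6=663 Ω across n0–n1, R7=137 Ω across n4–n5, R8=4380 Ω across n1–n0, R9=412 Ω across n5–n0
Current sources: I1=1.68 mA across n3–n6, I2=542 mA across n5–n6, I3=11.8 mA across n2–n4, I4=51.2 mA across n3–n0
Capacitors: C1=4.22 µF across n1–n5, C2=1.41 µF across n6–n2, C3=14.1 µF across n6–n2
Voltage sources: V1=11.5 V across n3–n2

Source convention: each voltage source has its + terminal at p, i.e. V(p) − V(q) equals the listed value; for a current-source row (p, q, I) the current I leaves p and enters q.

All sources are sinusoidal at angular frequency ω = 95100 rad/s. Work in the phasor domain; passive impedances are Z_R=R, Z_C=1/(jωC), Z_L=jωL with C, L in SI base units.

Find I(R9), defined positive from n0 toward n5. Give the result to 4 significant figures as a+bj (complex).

Apply KCL at each of the 6 non-ground nodes and solve the resulting linear system.
Node n1: branches {C1, R6, R8} → V_1 = -12.19-0.05006j
Node n2: branches {R1, C2, C3, I3, V1} → V_2 = -10.90+0.04516j
Node n3: branches {I1, R5, I4, V1} → V_3 = 0.5958+0.04516j
Node n4: branches {R1, R2, R4, R7, I3} → V_4 = -10.74+0.02853j
Node n5: branches {R3, C1, R4, R7, I2, R9} → V_5 = -12.20+0.002712j
Node n6: branches {I1, R3, C2, C3, I2} → V_6 = -10.90+0.001957j
Source currents: i(V1)=-0.05389-7.654e-05j

0.02960-6.583e-06j A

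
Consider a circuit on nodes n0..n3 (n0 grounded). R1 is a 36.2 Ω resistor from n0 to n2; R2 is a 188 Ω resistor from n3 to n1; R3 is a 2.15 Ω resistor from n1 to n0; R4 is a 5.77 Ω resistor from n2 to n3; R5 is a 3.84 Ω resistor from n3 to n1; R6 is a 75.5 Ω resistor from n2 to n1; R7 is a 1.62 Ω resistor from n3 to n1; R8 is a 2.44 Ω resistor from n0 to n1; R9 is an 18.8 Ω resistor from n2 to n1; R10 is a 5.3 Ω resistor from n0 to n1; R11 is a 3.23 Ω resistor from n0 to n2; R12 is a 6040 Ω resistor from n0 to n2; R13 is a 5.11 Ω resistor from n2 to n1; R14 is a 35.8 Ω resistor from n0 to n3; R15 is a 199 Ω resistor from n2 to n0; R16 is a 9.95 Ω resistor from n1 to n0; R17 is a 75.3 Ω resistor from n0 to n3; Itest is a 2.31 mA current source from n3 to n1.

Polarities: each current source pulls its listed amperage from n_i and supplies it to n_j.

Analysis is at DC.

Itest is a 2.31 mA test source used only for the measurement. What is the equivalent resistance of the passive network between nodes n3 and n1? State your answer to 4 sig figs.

R_eq = 0.9532 Ω

MNA unknowns: 3 node voltages V₁..V_3
R1: Y=0.02762 on G[0,2]
R2: Y=0.005319 on G[3,1]
R3: Y=0.4651 on G[1,0]
R4: Y=0.1733 on G[2,3]
R5: Y=0.2604 on G[3,1]
R6: Y=0.01325 on G[2,1]
R7: Y=0.6173 on G[3,1]
R8: Y=0.4098 on G[0,1]
R9: Y=0.05319 on G[2,1]
R10: Y=0.1887 on G[0,1]
R11: Y=0.3096 on G[0,2]
R12: Y=0.0001656 on G[0,2]
R13: Y=0.1957 on G[2,1]
R14: Y=0.02793 on G[0,3]
R15: Y=0.005025 on G[2,0]
R16: Y=0.1005 on G[1,0]
R17: Y=0.01328 on G[0,3]
Itest: z[3]−=0.00231, z[1]+=0.00231
solve → V1=0.0001852, V2=-0.0003869, V3=-0.002017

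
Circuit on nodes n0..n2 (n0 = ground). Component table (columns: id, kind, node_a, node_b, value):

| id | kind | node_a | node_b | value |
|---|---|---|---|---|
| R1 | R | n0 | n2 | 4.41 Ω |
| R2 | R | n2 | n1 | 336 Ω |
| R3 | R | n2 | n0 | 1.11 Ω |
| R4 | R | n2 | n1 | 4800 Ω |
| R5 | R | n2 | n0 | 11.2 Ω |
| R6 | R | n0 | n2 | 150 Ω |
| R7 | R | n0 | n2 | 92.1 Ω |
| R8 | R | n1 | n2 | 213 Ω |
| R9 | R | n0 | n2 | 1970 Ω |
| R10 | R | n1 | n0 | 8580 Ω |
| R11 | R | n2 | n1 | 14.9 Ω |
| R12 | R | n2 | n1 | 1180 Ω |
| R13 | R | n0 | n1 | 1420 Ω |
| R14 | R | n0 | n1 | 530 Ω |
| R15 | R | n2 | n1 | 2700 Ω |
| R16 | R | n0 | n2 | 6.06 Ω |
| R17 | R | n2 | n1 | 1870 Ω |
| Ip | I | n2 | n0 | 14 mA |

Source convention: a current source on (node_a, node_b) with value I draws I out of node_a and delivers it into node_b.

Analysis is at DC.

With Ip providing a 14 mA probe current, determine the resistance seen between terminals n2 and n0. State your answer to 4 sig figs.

R_eq = 0.7130 Ω

Apply KCL at each of the 2 non-ground nodes and solve the resulting linear system.
Node n1: branches {R2, R4, R8, R10, R11, R12, R13, R14, R15, R17} → V_1 = -0.009641
Node n2: branches {R1, R2, R3, R4, R5, R6, R7, R8, R9, R11, R12, R15, R16, R17, Ip} → V_2 = -0.009981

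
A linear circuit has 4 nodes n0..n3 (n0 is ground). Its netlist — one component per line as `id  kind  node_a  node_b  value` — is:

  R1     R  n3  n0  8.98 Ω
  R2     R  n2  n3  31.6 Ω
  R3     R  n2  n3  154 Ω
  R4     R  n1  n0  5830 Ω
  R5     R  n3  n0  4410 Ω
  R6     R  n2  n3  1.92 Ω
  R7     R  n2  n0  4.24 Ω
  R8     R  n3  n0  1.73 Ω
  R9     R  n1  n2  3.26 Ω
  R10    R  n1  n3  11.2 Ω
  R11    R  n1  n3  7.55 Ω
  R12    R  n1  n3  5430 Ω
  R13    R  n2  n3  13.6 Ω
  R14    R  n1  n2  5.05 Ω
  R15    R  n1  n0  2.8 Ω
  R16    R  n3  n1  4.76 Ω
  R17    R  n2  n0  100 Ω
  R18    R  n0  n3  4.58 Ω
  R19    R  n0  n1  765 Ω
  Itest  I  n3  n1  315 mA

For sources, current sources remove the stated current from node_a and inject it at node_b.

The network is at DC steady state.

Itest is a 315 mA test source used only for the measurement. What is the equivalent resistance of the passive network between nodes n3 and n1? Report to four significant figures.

R_eq = 1.026 Ω

Apply KCL at each of the 3 non-ground nodes and solve the resulting linear system.
Node n1: branches {R4, R9, R10, R11, R12, R14, R15, R16, R19, Itest} → V_1 = 0.2246
Node n2: branches {R2, R3, R6, R7, R9, R13, R14, R17} → V_2 = 0.03684
Node n3: branches {R1, R2, R3, R5, R6, R8, R10, R11, R12, R13, R16, R18, Itest} → V_3 = -0.09869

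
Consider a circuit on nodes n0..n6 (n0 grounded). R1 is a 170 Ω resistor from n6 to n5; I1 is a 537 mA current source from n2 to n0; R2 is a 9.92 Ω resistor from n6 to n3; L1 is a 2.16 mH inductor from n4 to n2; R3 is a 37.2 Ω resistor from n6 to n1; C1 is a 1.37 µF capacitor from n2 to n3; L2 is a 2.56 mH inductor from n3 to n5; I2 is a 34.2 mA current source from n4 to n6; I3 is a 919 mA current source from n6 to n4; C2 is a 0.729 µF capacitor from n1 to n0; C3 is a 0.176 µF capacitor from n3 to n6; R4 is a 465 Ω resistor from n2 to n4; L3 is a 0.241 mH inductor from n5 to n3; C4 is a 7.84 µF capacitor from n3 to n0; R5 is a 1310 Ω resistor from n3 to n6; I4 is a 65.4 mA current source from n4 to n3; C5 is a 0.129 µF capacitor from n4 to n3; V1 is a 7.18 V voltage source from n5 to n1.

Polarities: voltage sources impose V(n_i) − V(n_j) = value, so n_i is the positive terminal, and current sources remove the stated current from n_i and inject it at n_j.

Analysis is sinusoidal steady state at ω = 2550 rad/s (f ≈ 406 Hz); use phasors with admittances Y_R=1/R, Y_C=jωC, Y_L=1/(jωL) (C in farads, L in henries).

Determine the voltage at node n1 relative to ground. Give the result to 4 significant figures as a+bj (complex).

-6.576+24.56j V

Apply KCL at each of the 6 non-ground nodes and solve the resulting linear system.
Node n1: branches {R3, C2, V1} → V_1 = -6.576+24.56j
Node n2: branches {I1, L1, C1, R4} → V_2 = 0.6070-49.68j
Node n3: branches {R2, C1, L2, C3, L3, C4, R5, I4, C5} → V_3 = 0.6115+24.58j
Node n4: branches {L1, I2, I3, R4, I4, C5} → V_4 = 0.6590-45.29j
Node n5: branches {R1, L2, L3, V1} → V_5 = 0.6039+24.56j
Node n6: branches {R1, R2, R3, I2, I3, C3, R5} → V_6 = -7.414+24.60j
Source currents: i(V1)=-0.02315-0.01322j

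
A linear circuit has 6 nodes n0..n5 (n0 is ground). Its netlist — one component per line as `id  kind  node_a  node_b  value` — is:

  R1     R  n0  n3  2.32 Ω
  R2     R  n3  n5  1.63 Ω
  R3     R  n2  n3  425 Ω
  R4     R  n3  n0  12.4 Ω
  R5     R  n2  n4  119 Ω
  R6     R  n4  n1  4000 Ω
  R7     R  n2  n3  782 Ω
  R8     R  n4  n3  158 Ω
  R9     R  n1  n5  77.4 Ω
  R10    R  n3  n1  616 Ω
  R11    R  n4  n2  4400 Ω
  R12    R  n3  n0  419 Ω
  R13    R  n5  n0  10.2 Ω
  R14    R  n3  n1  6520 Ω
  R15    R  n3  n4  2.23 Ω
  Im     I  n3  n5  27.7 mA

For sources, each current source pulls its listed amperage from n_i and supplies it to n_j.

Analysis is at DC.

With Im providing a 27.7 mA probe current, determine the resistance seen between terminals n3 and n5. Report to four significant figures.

MNA unknowns: 5 node voltages V₁..V_5
R1: Y=0.4310 on G[0,3]
R2: Y=0.6135 on G[3,5]
R3: Y=0.002353 on G[2,3]
R4: Y=0.08065 on G[3,0]
R5: Y=0.008403 on G[2,4]
R6: Y=0.0002500 on G[4,1]
R7: Y=0.001279 on G[2,3]
R8: Y=0.006329 on G[4,3]
R9: Y=0.01292 on G[1,5]
R10: Y=0.001623 on G[3,1]
R11: Y=0.0002273 on G[4,2]
R12: Y=0.002387 on G[3,0]
R13: Y=0.09804 on G[5,0]
R14: Y=0.0001534 on G[3,1]
R15: Y=0.4484 on G[3,4]
Im: z[3]−=0.0277, z[5]+=0.0277
solve → V1=0.02796, V2=-0.006347, V3=-0.006360, V4=-0.006341, V5=0.03335

R_eq = 1.434 Ω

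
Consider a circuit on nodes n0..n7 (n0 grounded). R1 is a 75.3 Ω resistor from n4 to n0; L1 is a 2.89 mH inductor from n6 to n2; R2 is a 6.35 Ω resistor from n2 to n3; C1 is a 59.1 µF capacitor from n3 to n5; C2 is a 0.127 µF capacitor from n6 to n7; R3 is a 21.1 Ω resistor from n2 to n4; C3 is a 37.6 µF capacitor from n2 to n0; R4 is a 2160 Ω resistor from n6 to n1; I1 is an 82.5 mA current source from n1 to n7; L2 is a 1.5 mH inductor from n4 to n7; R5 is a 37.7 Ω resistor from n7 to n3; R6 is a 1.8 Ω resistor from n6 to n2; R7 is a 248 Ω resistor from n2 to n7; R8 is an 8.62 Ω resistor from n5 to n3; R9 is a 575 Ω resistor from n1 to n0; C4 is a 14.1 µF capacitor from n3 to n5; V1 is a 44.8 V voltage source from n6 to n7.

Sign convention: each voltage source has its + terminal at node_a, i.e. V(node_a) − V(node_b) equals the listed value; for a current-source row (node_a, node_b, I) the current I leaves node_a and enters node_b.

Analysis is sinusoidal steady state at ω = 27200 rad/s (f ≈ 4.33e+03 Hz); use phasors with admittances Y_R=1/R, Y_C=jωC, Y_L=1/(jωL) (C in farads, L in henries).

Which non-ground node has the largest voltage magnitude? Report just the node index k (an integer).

Apply KCL at each of the 7 non-ground nodes and solve the resulting linear system.
Node n1: branches {R4, I1, R9} → V_1 = -36.90-0.3325j
Node n2: branches {L1, R2, R3, C3, R6, R7} → V_2 = -0.1846-0.1477j
Node n3: branches {R2, C1, R5, R8, C4} → V_3 = -6.230-0.3544j
Node n4: branches {R1, R3, L2} → V_4 = -6.542+14.26j
Node n5: branches {C1, R8, C4} → V_5 = -6.230-0.3544j
Node n6: branches {L1, C2, R4, R6, V1} → V_6 = 2.680-1.582j
Node n7: branches {C2, I1, L2, R5, R7, V1} → V_7 = -42.12-1.582j
Source currents: i(V1)=-1.592+0.6789j

7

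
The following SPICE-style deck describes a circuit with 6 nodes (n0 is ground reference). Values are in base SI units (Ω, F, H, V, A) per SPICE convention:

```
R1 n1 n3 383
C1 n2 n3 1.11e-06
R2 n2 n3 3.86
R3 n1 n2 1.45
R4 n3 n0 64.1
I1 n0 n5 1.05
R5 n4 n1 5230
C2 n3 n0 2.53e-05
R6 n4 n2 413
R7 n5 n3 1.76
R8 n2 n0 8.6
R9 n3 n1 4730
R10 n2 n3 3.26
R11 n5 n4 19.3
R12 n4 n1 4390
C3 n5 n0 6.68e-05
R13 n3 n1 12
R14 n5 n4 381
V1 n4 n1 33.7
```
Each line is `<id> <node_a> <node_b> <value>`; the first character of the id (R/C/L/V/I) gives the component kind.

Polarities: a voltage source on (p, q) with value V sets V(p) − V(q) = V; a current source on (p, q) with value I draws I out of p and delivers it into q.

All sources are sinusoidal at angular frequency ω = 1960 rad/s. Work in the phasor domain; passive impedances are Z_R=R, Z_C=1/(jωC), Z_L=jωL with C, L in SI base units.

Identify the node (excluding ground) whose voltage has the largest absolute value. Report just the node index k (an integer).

Element admittances at ω=1960 rad/s:
  Y(R1) = 0.002611+0.000j S between n1,n3
  Y(C1) = 0.000+0.002176j S between n2,n3
  Y(R2) = 0.2591+0.000j S between n2,n3
  Y(R3) = 0.6897+0.000j S between n1,n2
  Y(R4) = 0.01560+0.000j S between n3,n0
  I1: injects 1.05 A into n5 (from n0)
  Y(R5) = 0.0001912+0.000j S between n4,n1
  Y(C2) = 0.000+0.04959j S between n3,n0
  Y(R6) = 0.002421+0.000j S between n4,n2
  Y(R7) = 0.5682+0.000j S between n5,n3
  Y(R8) = 0.1163+0.000j S between n2,n0
  Y(R9) = 0.0002114+0.000j S between n3,n1
  Y(R10) = 0.3067+0.000j S between n2,n3
  Y(R11) = 0.05181+0.000j S between n5,n4
  Y(R12) = 0.0002278+0.000j S between n4,n1
  Y(C3) = 0.000+0.1309j S between n5,n0
  Y(R13) = 0.08333+0.000j S between n3,n1
  Y(R14) = 0.002625+0.000j S between n5,n4
  V1: constraint V(n4)−V(n1) = 33.7
Assemble and solve the 6×6 MNA system:
  V(n1)=-2.362-4.884j  V(n2)=-0.5787-4.701j  V(n3)=1.336-5.451j  V(n4)=31.34-4.884j  V(n5)=4.319-6.310j
  i(V1)=-1.562-0.07717j

4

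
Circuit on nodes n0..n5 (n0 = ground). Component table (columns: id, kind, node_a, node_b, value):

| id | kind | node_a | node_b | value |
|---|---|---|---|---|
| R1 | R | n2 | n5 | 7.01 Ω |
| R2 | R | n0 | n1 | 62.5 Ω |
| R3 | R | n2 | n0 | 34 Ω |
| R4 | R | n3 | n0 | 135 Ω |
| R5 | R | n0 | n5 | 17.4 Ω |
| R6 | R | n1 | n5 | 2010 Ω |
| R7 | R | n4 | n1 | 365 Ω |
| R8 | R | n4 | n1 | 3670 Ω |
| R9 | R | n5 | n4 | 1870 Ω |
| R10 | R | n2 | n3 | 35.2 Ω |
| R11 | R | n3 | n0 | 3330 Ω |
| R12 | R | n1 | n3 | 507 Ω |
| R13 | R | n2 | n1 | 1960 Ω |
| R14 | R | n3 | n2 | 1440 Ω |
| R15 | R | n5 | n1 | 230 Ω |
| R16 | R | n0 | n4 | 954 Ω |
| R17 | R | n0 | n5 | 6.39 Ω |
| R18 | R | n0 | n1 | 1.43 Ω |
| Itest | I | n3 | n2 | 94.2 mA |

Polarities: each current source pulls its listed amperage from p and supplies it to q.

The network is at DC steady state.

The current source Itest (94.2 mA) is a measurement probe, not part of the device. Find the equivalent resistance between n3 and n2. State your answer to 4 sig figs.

Apply KCL at each of the 5 non-ground nodes and solve the resulting linear system.
Node n1: branches {R2, R6, R7, R8, R12, R13, R15, R18} → V_1 = -0.005561
Node n2: branches {R1, R3, R10, R13, R14, Itest} → V_2 = 0.1900
Node n3: branches {R4, R10, R11, R12, R14, Itest} → V_3 = -2.287
Node n4: branches {R7, R8, R9, R16} → V_4 = 0.005061
Node n5: branches {R1, R5, R6, R9, R15, R17} → V_5 = 0.07481

R_eq = 26.29 Ω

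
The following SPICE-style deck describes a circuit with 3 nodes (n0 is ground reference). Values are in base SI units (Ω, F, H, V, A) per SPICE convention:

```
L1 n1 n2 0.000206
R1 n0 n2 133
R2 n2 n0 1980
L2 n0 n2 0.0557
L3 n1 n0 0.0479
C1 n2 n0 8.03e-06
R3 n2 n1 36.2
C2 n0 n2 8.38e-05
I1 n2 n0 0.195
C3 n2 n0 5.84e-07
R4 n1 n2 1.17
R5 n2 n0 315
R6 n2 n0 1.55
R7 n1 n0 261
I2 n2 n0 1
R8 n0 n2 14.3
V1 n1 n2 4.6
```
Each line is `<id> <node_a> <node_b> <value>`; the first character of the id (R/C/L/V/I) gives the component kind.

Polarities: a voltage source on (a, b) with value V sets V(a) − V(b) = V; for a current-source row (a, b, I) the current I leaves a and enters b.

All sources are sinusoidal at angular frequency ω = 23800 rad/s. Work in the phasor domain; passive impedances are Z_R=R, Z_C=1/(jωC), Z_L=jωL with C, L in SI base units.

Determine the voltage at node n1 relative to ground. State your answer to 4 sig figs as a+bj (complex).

Element admittances at ω=23800 rad/s:
  Y(L1) = 0.000-0.2040j S between n1,n2
  Y(R1) = 0.007519+0.000j S between n0,n2
  Y(R2) = 0.0005051+0.000j S between n2,n0
  Y(L2) = 0.000-0.0007543j S between n0,n2
  Y(L3) = 0.000-0.0008772j S between n1,n0
  Y(C1) = 0.000+0.1911j S between n2,n0
  Y(R3) = 0.02762+0.000j S between n2,n1
  Y(C2) = 0.000+1.994j S between n0,n2
  I1: injects 0.195 A into n0 (from n2)
  Y(C3) = 0.000+0.01390j S between n2,n0
  Y(R4) = 0.8547+0.000j S between n1,n2
  Y(R5) = 0.003175+0.000j S between n2,n0
  Y(R6) = 0.6452+0.000j S between n2,n0
  Y(R7) = 0.003831+0.000j S between n1,n0
  I2: injects 1 A into n0 (from n2)
  Y(R8) = 0.06993+0.000j S between n0,n2
  V1: constraint V(n1)−V(n2) = 4.6
Assemble and solve the 3×3 MNA system:
  V(n1)=4.437+0.4975j  V(n2)=-0.1634+0.4975j
  i(V1)=-4.076+0.9402j

4.437+0.4975j V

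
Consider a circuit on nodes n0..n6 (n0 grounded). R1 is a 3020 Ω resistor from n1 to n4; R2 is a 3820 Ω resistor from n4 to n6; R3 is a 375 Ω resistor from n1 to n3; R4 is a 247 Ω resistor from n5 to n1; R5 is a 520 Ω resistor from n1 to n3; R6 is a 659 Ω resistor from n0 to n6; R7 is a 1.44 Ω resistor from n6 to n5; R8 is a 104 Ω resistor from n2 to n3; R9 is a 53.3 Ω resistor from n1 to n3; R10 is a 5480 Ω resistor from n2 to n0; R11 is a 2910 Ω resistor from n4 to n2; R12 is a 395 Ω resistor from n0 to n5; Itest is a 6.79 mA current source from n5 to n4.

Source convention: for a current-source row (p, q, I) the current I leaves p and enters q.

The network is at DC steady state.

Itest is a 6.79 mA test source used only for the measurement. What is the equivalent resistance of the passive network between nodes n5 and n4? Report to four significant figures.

R_eq = 1200. Ω

Element admittances at DC:
  Y(R1) = 0.0003311 S between n1,n4
  Y(R2) = 0.0002618 S between n4,n6
  Y(R3) = 0.002667 S between n1,n3
  Y(R4) = 0.004049 S between n5,n1
  Y(R5) = 0.001923 S between n1,n3
  Y(R6) = 0.001517 S between n0,n6
  Y(R7) = 0.6944 S between n6,n5
  Y(R8) = 0.009615 S between n2,n3
  Y(R9) = 0.01876 S between n1,n3
  Y(R10) = 0.0001825 S between n2,n0
  Y(R11) = 0.0003436 S between n4,n2
  Y(R12) = 0.002532 S between n0,n5
  Itest: injects 0.00679 A into n4 (from n5)
Assemble and solve the 6×6 MNA system:
  V(n1)=1.029  V(n2)=1.334  V(n3)=1.118  V(n4)=8.087  V(n5)=-0.06132  V(n6)=-0.05812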